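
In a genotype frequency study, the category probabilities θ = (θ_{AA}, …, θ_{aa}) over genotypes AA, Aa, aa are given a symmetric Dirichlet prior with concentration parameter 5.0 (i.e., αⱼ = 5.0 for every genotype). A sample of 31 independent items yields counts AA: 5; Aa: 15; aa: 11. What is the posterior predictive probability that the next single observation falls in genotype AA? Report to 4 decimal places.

The Dirichlet prior is conjugate to the Multinomial likelihood: each posterior αⱼ = prior αⱼ + observed count nⱼ.
Posterior concentration: (10.0, 20.0, 16.0), total = 46.0.
P(next = AA | data) = α_{AA}/Σα = 0.2174.

0.2174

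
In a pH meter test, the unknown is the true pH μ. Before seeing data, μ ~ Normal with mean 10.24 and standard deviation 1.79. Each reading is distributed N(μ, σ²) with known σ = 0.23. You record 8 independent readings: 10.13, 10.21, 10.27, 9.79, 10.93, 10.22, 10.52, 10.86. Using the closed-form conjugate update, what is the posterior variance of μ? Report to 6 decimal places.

For Normal data with known variance σ², a Normal(μ₀, σ₀²) prior on μ is conjugate. Posterior precision = 1/σ₀² + n/σ²; posterior mean is the precision-weighted average of μ₀ and x̄.
σ₀² = 1.79² = 3.2041, σ² = 0.23² = 0.0529; σ² + n·σ₀² = 0.0529 + 8·3.2041 = 25.6857.
Posterior precision = 1/σ₀² + n/σ² = 1/3.2041 + 8/0.0529 = (σ² + n·σ₀²)/(σ₀²σ²) = 25.6857/(3.2041·0.0529); posterior variance σₙ² = σ₀²σ²/(σ² + n·σ₀²) = 3.2041·0.0529/25.6857 = 0.006599.

0.006599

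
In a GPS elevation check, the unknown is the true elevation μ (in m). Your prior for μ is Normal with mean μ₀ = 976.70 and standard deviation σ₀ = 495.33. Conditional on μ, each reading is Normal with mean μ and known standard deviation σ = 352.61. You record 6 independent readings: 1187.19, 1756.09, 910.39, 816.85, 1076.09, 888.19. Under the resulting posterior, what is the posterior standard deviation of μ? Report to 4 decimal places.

For Normal data with known variance σ², a Normal(μ₀, σ₀²) prior on μ is conjugate. Posterior precision = 1/σ₀² + n/σ²; posterior mean is the precision-weighted average of μ₀ and x̄.
σ₀² = 495.33² = 245351.8089, σ² = 352.61² = 124333.8121; σ² + n·σ₀² = 124333.8121 + 6·245351.8089 = 1596444.6655.
Posterior precision = 1/σ₀² + n/σ² = 1/245351.8089 + 6/124333.8121 = (σ² + n·σ₀²)/(σ₀²σ²) = 1596444.6655/(245351.8089·124333.8121); posterior variance σₙ² = σ₀²σ²/(σ² + n·σ₀²) = 245351.8089·124333.8121/1596444.6655 = 19108.414069.
Posterior SD = √σₙ² = √(245351.8089·124333.8121/1596444.6655) = 138.2332.

138.2332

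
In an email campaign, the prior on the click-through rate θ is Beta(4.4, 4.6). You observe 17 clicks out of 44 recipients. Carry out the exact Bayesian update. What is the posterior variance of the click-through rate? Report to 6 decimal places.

The Beta prior is conjugate to a Binomial/Bernoulli likelihood; the update adds successes to α and failures to β.
Posterior: Beta(α+k, β+n−k) = Beta(4.4+17, 4.6+27) = Beta(21.4, 31.6).
Var = αβ/((α+β)²(α+β+1)) = 21.4·31.6/(53.0²·54.0) = 0.004458.

0.004458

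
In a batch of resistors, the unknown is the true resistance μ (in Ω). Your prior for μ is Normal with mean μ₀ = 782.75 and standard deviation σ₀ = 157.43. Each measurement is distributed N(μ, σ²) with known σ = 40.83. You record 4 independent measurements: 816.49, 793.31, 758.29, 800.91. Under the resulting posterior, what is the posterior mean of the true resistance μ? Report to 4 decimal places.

792.0929

For Normal data with known variance σ², a Normal(μ₀, σ₀²) prior on μ is conjugate. Posterior precision = 1/σ₀² + n/σ²; posterior mean is the precision-weighted average of μ₀ and x̄.
Σxᵢ = 816.49 + 793.31 + 758.29 + 800.91 = 3169, so n·x̄ = 3169.
σ₀² = 157.43² = 24784.2049, σ² = 40.83² = 1667.0889; σ² + n·σ₀² = 1667.0889 + 4·24784.2049 = 100803.9085.
Posterior mean = (μ₀/σ₀² + n·x̄/σ²)/(1/σ₀² + n/σ²) = (σ²·μ₀ + σ₀²·n·x̄)/(σ² + n·σ₀²) = (1667.0889·782.75 + 24784.2049·3169)/100803.9085 = 79846059.164575/100803.9085 = 792.0929.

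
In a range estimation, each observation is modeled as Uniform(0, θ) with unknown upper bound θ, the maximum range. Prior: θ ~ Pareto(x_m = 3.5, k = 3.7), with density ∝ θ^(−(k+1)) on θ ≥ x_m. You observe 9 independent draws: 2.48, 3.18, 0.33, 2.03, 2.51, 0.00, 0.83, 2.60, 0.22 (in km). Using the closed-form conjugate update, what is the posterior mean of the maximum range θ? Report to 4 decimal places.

A Pareto(scale x_m, shape k) prior on the upper bound θ of Uniform(0, θ) is conjugate: posterior is Pareto(max(x_m, max xᵢ), k + n).
Sample maximum = 3.18; prior scale x_m = 3.5 → posterior scale = max = 3.50.
Posterior shape = 3.7 + 9 = 12.7.
E[θ|data] = k·x_m/(k−1) = 12.7·3.50/11.7 = 3.7991.

3.7991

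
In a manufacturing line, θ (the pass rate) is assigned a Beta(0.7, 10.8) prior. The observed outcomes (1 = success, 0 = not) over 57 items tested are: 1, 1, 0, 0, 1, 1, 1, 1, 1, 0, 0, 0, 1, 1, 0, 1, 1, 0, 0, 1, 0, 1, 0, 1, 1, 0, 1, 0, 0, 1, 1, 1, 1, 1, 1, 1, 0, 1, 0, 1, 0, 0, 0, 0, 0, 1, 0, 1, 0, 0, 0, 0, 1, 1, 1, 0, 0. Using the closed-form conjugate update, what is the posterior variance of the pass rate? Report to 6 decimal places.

The Beta prior is conjugate to a Binomial/Bernoulli likelihood; the update adds successes to α and failures to β.
Posterior: Beta(α+k, β+n−k) = Beta(0.7+30, 10.8+27) = Beta(30.7, 37.8).
Var = αβ/((α+β)²(α+β+1)) = 30.7·37.8/(68.5²·69.5) = 0.003558.

0.003558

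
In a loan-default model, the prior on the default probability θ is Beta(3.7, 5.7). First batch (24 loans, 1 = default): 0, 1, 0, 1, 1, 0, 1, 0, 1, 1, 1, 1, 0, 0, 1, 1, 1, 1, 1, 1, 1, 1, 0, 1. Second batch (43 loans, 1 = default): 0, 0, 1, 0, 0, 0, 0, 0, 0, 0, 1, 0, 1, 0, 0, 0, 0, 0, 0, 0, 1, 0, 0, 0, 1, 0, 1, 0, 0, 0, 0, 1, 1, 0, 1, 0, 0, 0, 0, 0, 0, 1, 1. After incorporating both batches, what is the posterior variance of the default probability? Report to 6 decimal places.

The Beta prior is conjugate to a Binomial/Bernoulli likelihood; the update adds successes to α and failures to β.
After batch 1: Beta(3.7+17, 5.7+7) = Beta(20.7, 12.7).
After batch 2: Beta(20.7+11, 12.7+32) = Beta(31.7, 44.7).
Var = αβ/((α+β)²(α+β+1)) = 31.7·44.7/(76.4²·77.4) = 0.003136.

0.003136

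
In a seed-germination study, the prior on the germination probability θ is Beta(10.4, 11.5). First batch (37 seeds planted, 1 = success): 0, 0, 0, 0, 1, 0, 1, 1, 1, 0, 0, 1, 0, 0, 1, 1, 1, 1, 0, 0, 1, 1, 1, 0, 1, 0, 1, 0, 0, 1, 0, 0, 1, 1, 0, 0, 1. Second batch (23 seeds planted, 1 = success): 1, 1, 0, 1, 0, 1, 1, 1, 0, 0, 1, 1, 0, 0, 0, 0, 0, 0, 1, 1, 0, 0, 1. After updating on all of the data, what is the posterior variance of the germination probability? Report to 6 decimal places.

The Beta prior is conjugate to a Binomial/Bernoulli likelihood; the update adds successes to α and failures to β.
After batch 1: Beta(10.4+18, 11.5+19) = Beta(28.4, 30.5).
After batch 2: Beta(28.4+11, 30.5+12) = Beta(39.4, 42.5).
Var = αβ/((α+β)²(α+β+1)) = 39.4·42.5/(81.9²·82.9) = 0.003011.

0.003011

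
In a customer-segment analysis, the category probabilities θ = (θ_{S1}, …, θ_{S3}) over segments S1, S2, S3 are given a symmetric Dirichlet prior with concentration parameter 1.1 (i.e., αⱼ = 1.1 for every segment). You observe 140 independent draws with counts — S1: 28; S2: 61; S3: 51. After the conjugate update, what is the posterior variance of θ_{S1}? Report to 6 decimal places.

0.001122

The Dirichlet prior is conjugate to the Multinomial likelihood: each posterior αⱼ = prior αⱼ + observed count nⱼ.
Posterior concentration: (29.1, 62.1, 52.1), total = 143.3.
Var[θ_j] = α_j(Σα−α_j)/((Σα)²(Σα+1)) = 29.1·114.2/(143.3²·144.3) = 0.001122.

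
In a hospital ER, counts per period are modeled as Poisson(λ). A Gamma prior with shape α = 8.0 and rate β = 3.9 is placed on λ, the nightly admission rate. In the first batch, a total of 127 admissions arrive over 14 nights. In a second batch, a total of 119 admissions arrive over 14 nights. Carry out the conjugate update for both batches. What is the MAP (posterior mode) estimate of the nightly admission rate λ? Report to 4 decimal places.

With a Gamma(shape α, rate β) prior, the Poisson likelihood is conjugate: the posterior is Gamma(α + ΣXᵢ, β + n).
After batch 1: Gamma(α+S, β+n) = Gamma(8.0+127, 3.9+14) = Gamma(135.0, 17.9).
After batch 2: Gamma(α+S, β+n) = Gamma(135.0+119, 17.9+14) = Gamma(254.0, 31.9).
Mode of Gamma(α,β) for α≥1 is (α−1)/β = 253.0/31.9 = 7.9310.

7.9310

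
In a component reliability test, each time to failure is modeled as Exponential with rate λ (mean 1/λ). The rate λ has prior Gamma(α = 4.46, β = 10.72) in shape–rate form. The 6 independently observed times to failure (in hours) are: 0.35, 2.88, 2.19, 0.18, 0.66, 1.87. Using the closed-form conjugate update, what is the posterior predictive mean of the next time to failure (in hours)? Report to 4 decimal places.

With a Gamma(shape α, rate β) prior on the exponential rate λ, the posterior after n observations with total T = Σxᵢ is Gamma(α+n, β+T).
Sum of observations T = 8.13 hours; n = 6.
Posterior: Gamma(4.46+6, 10.72+8.13) = Gamma(10.46, 18.85).
The predictive distribution for the next observation is Lomax; its mean is β/(α−1) = 18.85/9.46 = 1.9926.

1.9926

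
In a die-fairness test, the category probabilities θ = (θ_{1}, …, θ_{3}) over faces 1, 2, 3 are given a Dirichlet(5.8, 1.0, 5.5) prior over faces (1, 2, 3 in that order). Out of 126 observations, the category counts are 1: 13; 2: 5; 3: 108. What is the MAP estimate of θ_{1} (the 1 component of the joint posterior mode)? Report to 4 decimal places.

0.1316

The Dirichlet prior is conjugate to the Multinomial likelihood: each posterior αⱼ = prior αⱼ + observed count nⱼ.
Posterior concentration: (18.8, 6.0, 113.5), total = 138.3.
Joint mode component: (α_{1}−1)/(Σα−K) = 17.8/135.3 = 0.1316.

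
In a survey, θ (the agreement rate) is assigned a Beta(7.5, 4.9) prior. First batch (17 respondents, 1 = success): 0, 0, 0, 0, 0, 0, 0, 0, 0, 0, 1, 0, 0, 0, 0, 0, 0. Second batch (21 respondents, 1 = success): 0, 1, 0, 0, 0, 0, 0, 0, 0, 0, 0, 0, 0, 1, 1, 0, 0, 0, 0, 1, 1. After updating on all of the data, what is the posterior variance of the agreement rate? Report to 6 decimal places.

0.003815

The Beta prior is conjugate to a Binomial/Bernoulli likelihood; the update adds successes to α and failures to β.
After batch 1: Beta(7.5+1, 4.9+16) = Beta(8.5, 20.9).
After batch 2: Beta(8.5+5, 20.9+16) = Beta(13.5, 36.9).
Var = αβ/((α+β)²(α+β+1)) = 13.5·36.9/(50.4²·51.4) = 0.003815.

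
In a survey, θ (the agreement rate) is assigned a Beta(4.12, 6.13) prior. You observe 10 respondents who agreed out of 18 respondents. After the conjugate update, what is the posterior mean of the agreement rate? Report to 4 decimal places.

0.4998

The Beta prior is conjugate to a Binomial/Bernoulli likelihood; the update adds successes to α and failures to β.
Posterior: Beta(α+k, β+n−k) = Beta(4.12+10, 6.13+8) = Beta(14.12, 14.13).
Posterior mean = α/(α+β) = 14.12/28.25 = 0.4998.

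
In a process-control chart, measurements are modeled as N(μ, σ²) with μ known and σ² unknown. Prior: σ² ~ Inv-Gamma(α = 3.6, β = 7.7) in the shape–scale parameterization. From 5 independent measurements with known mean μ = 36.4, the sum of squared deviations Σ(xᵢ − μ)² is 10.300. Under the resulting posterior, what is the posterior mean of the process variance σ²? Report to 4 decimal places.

With known mean μ and an Inverse-Gamma(α, β) prior on σ², the Normal likelihood is conjugate: posterior is Inv-Gamma(α + n/2, β + Σ(xᵢ−μ)²/2).
Posterior: Inv-Gamma(3.6 + 5/2, 7.7 + 10.300/2) = Inv-Gamma(6.10, 12.8500).
E[σ²|data] = β/(α−1) = 12.8500/5.10 = 2.5196.

2.5196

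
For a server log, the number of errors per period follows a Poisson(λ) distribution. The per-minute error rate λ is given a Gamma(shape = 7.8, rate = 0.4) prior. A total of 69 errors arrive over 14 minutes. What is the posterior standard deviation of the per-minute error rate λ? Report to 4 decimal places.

With a Gamma(shape α, rate β) prior, the Poisson likelihood is conjugate: the posterior is Gamma(α + ΣXᵢ, β + n).
Posterior: Gamma(α+S, β+n) = Gamma(7.8+69, 0.4+14) = Gamma(76.8, 14.4).
SD = √α/β = √76.8/14.4 = 0.6086.

0.6086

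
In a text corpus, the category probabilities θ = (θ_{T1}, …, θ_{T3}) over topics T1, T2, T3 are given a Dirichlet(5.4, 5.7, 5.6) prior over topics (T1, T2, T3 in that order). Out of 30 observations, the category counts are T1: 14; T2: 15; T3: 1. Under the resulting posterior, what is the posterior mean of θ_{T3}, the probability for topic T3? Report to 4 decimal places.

The Dirichlet prior is conjugate to the Multinomial likelihood: each posterior αⱼ = prior αⱼ + observed count nⱼ.
Posterior concentration: (19.4, 20.7, 6.6), total = 46.7.
E[θ_{T3}|data] = α_{T3}/Σα = 6.6/46.7 = 0.1413.

0.1413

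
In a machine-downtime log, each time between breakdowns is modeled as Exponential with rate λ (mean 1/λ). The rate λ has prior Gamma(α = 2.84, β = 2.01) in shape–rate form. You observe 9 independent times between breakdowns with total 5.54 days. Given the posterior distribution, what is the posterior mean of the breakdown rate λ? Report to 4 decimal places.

1.5682

With a Gamma(shape α, rate β) prior on the exponential rate λ, the posterior after n observations with total T = Σxᵢ is Gamma(α+n, β+T).
Posterior: Gamma(2.84+9, 2.01+5.54) = Gamma(11.84, 7.55).
Posterior mean of λ = α/β = 11.84/7.55 = 1.5682.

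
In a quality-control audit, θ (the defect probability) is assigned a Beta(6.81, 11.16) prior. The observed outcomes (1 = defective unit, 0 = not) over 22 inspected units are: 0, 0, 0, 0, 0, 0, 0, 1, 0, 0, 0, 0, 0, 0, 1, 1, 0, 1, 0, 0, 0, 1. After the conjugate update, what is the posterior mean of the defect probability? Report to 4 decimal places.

0.2955

The Beta prior is conjugate to a Binomial/Bernoulli likelihood; the update adds successes to α and failures to β.
Posterior: Beta(α+k, β+n−k) = Beta(6.81+5, 11.16+17) = Beta(11.81, 28.16).
Posterior mean = α/(α+β) = 11.81/39.97 = 0.2955.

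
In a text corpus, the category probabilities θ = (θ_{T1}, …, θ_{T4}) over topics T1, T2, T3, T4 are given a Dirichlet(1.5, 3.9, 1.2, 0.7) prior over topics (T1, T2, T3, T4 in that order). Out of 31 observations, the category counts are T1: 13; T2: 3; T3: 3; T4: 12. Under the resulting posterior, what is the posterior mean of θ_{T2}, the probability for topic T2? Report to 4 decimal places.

0.1802

The Dirichlet prior is conjugate to the Multinomial likelihood: each posterior αⱼ = prior αⱼ + observed count nⱼ.
Posterior concentration: (14.5, 6.9, 4.2, 12.7), total = 38.3.
E[θ_{T2}|data] = α_{T2}/Σα = 6.9/38.3 = 0.1802.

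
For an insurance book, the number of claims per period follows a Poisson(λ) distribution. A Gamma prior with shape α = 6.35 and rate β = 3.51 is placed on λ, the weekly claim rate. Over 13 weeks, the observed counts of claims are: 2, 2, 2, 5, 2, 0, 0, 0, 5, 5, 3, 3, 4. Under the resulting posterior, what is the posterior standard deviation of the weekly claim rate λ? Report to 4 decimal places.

With a Gamma(shape α, rate β) prior, the Poisson likelihood is conjugate: the posterior is Gamma(α + ΣXᵢ, β + n).
Sum of counts S = 33 over n = 13 weeks.
Posterior: Gamma(α+S, β+n) = Gamma(6.35+33, 3.51+13) = Gamma(39.35, 16.51).
SD = √α/β = √39.35/16.51 = 0.3799.

0.3799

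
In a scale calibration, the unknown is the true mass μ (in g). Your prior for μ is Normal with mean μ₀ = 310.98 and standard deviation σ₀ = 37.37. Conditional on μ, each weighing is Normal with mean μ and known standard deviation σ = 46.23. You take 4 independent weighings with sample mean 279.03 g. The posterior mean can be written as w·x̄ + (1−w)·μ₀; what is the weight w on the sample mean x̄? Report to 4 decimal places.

For Normal data with known variance σ², a Normal(μ₀, σ₀²) prior on μ is conjugate. Posterior precision = 1/σ₀² + n/σ²; posterior mean is the precision-weighted average of μ₀ and x̄.
σ₀² = 37.37² = 1396.5169, σ² = 46.23² = 2137.2129. Prior precision 1/σ₀² = 1/1396.5169; data precision n/σ² = 4/2137.2129.
w = (n/σ²)/(1/σ₀² + n/σ²) = n·σ₀²/(σ² + n·σ₀²) = 4·1396.5169/(2137.2129 + 4·1396.5169) = 5586.0676/7723.2805 = 0.7233.

0.7233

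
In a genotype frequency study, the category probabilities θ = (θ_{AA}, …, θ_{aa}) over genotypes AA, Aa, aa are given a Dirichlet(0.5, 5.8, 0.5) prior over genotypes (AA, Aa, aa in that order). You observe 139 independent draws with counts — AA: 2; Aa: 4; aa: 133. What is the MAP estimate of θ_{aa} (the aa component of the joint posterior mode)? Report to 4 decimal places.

The Dirichlet prior is conjugate to the Multinomial likelihood: each posterior αⱼ = prior αⱼ + observed count nⱼ.
Posterior concentration: (2.5, 9.8, 133.5), total = 145.8.
Joint mode component: (α_{aa}−1)/(Σα−K) = 132.5/142.8 = 0.9279.

0.9279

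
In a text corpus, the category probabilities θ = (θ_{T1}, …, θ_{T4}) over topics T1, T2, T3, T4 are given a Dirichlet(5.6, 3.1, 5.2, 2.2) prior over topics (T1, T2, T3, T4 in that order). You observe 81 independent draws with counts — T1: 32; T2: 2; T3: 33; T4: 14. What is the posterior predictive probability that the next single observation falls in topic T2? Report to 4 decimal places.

0.0525

The Dirichlet prior is conjugate to the Multinomial likelihood: each posterior αⱼ = prior αⱼ + observed count nⱼ.
Posterior concentration: (37.6, 5.1, 38.2, 16.2), total = 97.1.
P(next = T2 | data) = α_{T2}/Σα = 0.0525.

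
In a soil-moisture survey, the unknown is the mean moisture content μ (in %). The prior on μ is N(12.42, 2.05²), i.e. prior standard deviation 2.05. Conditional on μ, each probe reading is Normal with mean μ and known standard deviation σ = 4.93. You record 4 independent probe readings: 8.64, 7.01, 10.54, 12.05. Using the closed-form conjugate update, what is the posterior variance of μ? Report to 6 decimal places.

2.484290

For Normal data with known variance σ², a Normal(μ₀, σ₀²) prior on μ is conjugate. Posterior precision = 1/σ₀² + n/σ²; posterior mean is the precision-weighted average of μ₀ and x̄.
σ₀² = 2.05² = 4.2025, σ² = 4.93² = 24.3049; σ² + n·σ₀² = 24.3049 + 4·4.2025 = 41.1149.
Posterior precision = 1/σ₀² + n/σ² = 1/4.2025 + 4/24.3049 = (σ² + n·σ₀²)/(σ₀²σ²) = 41.1149/(4.2025·24.3049); posterior variance σₙ² = σ₀²σ²/(σ² + n·σ₀²) = 4.2025·24.3049/41.1149 = 2.484290.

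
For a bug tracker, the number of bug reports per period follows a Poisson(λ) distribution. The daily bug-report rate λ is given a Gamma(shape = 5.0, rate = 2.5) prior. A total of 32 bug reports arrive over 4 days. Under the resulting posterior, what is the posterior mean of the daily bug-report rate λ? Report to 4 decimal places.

With a Gamma(shape α, rate β) prior, the Poisson likelihood is conjugate: the posterior is Gamma(α + ΣXᵢ, β + n).
Posterior: Gamma(α+S, β+n) = Gamma(5.0+32, 2.5+4) = Gamma(37.0, 6.5).
Posterior mean = α/β = 37.0/6.5 = 5.6923.

5.6923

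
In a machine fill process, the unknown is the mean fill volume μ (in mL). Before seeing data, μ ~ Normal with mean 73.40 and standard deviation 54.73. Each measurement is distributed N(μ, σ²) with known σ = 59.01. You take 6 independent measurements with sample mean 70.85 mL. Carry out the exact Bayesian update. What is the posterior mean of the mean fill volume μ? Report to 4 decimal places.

71.2639

For Normal data with known variance σ², a Normal(μ₀, σ₀²) prior on μ is conjugate. Posterior precision = 1/σ₀² + n/σ²; posterior mean is the precision-weighted average of μ₀ and x̄.
n·x̄ = 6·70.85 = 425.1.
σ₀² = 54.73² = 2995.3729, σ² = 59.01² = 3482.1801; σ² + n·σ₀² = 3482.1801 + 6·2995.3729 = 21454.4175.
Posterior mean = (μ₀/σ₀² + n·x̄/σ²)/(1/σ₀² + n/σ²) = (σ²·μ₀ + σ₀²·n·x̄)/(σ² + n·σ₀²) = (3482.1801·73.40 + 2995.3729·425.1)/21454.4175 = 1528925.03913/21454.4175 = 71.2639.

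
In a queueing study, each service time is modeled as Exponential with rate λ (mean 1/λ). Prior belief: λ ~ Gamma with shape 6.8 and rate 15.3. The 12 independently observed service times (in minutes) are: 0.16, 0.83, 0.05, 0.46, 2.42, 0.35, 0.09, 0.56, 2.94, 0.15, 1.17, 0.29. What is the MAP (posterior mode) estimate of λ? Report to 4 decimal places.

With a Gamma(shape α, rate β) prior on the exponential rate λ, the posterior after n observations with total T = Σxᵢ is Gamma(α+n, β+T).
Sum of observations T = 9.47 minutes; n = 12.
Posterior: Gamma(6.8+12, 15.3+9.47) = Gamma(18.8, 24.77).
Mode = (α−1)/β = 0.7186.

0.7186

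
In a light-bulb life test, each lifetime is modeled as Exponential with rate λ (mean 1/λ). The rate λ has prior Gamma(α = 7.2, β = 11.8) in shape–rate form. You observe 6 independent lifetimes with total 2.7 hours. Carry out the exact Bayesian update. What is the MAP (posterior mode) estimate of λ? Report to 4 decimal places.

0.8414

With a Gamma(shape α, rate β) prior on the exponential rate λ, the posterior after n observations with total T = Σxᵢ is Gamma(α+n, β+T).
Posterior: Gamma(7.2+6, 11.8+2.7) = Gamma(13.2, 14.5).
Mode = (α−1)/β = 0.8414.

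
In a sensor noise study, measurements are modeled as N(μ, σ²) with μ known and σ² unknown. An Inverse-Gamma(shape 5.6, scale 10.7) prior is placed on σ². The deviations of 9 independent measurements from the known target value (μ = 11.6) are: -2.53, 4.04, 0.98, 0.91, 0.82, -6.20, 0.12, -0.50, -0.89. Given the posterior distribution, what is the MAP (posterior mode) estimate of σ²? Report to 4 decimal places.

With known mean μ and an Inverse-Gamma(α, β) prior on σ², the Normal likelihood is conjugate: posterior is Inv-Gamma(α + n/2, β + Σ(xᵢ−μ)²/2).
Σ(xᵢ−μ)² = (-2.53)² + (4.04)² + (0.98)² + (0.91)² + (0.82)² + (-6.20)² + (0.12)² + (-0.50)² + (-0.89)² = 64.6799.
Posterior: Inv-Gamma(5.6 + 9/2, 10.7 + 64.6799/2) = Inv-Gamma(10.10, 43.03995).
Mode = β/(α+1) = 43.03995/11.10 = 3.8775.

3.8775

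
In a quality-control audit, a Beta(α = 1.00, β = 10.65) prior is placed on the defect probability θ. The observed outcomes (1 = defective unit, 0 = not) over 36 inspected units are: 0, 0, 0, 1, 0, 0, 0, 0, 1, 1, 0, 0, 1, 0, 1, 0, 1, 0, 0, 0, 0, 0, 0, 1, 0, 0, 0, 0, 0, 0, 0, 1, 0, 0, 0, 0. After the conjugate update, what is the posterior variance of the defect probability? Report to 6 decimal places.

0.003149

The Beta prior is conjugate to a Binomial/Bernoulli likelihood; the update adds successes to α and failures to β.
Posterior: Beta(α+k, β+n−k) = Beta(1.00+8, 10.65+28) = Beta(9.00, 38.65).
Var = αβ/((α+β)²(α+β+1)) = 9.00·38.65/(47.65²·48.65) = 0.003149.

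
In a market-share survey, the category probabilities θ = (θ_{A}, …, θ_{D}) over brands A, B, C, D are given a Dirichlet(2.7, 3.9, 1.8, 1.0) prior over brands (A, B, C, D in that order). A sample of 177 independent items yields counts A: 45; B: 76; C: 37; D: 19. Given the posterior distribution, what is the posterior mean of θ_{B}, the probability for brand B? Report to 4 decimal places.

0.4286

The Dirichlet prior is conjugate to the Multinomial likelihood: each posterior αⱼ = prior αⱼ + observed count nⱼ.
Posterior concentration: (47.7, 79.9, 38.8, 20.0), total = 186.4.
E[θ_{B}|data] = α_{B}/Σα = 79.9/186.4 = 0.4286.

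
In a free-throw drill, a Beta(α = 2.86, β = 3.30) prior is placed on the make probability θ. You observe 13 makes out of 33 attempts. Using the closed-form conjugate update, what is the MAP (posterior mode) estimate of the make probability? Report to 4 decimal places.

0.3999

The Beta prior is conjugate to a Binomial/Bernoulli likelihood; the update adds successes to α and failures to β.
Posterior: Beta(α+k, β+n−k) = Beta(2.86+13, 3.30+20) = Beta(15.86, 23.30).
Mode of Beta(a,b) for a,b>1 is (a−1)/(a+b−2) = 14.86/37.16 = 0.3999.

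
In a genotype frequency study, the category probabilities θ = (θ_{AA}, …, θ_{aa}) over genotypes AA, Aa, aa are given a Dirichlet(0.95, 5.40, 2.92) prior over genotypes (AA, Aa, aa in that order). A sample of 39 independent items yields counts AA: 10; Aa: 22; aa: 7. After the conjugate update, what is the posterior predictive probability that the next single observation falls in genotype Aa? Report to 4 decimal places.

The Dirichlet prior is conjugate to the Multinomial likelihood: each posterior αⱼ = prior αⱼ + observed count nⱼ.
Posterior concentration: (10.95, 27.40, 9.92), total = 48.27.
P(next = Aa | data) = α_{Aa}/Σα = 0.5676.

0.5676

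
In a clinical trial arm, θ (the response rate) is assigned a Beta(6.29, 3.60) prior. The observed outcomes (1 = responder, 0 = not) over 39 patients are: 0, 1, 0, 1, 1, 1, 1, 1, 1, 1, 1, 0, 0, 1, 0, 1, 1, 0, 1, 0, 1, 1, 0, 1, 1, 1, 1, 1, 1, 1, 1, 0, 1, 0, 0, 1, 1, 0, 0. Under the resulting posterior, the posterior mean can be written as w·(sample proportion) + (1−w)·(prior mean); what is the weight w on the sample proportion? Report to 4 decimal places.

0.7977

The Beta prior is conjugate to a Binomial/Bernoulli likelihood; the update adds successes to α and failures to β.
Posterior mean = (α₀+k)/(α₀+β₀+n) = [n/(α₀+β₀+n)]·(k/n) + [(α₀+β₀)/(α₀+β₀+n)]·α₀/(α₀+β₀), so only n and the prior enter the weight.
The weight on the data is w = n/(α₀+β₀+n) = 39/(6.29+3.60+39) = 39/48.89 = 0.7977.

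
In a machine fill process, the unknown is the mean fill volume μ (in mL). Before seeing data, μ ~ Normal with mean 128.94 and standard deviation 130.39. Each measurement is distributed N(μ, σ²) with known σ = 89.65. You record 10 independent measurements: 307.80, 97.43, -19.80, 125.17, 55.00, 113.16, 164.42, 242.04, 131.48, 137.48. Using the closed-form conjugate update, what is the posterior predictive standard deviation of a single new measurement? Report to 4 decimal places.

For Normal data with known variance σ², a Normal(μ₀, σ₀²) prior on μ is conjugate. Posterior precision = 1/σ₀² + n/σ²; posterior mean is the precision-weighted average of μ₀ and x̄.
σ₀² = 130.39² = 17001.5521, σ² = 89.65² = 8037.1225; σ² + n·σ₀² = 8037.1225 + 10·17001.5521 = 178052.6435.
Posterior precision = 1/σ₀² + n/σ² = 1/17001.5521 + 10/8037.1225 = (σ² + n·σ₀²)/(σ₀²σ²) = 178052.6435/(17001.5521·8037.1225); posterior variance σₙ² = σ₀²σ²/(σ² + n·σ₀²) = 17001.5521·8037.1225/178052.6435 = 767.433464.
Predictive variance for one new observation = σₙ² + σ² = 17001.5521·8037.1225/178052.6435 + 8037.1225 = σ²·(σ₀² + 178052.6435)/178052.6435 = 8037.1225·195054.1956/178052.6435 = 8804.555964; SD = √(8037.1225·195054.1956/178052.6435) = 93.8326.

93.8326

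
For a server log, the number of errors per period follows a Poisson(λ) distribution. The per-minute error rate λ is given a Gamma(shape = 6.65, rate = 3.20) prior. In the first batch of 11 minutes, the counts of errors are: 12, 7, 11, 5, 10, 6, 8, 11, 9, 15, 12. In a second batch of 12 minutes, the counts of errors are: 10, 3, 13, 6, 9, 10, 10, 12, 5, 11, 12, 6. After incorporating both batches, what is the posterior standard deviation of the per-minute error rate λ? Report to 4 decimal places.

0.5657

With a Gamma(shape α, rate β) prior, the Poisson likelihood is conjugate: the posterior is Gamma(α + ΣXᵢ, β + n).
Batch 1: sum of counts S = 106 over n = 11 minutes.
After batch 1: Gamma(α+S, β+n) = Gamma(6.65+106, 3.20+11) = Gamma(112.65, 14.20).
Batch 2: sum of counts S = 107 over n = 12 minutes.
After batch 2: Gamma(α+S, β+n) = Gamma(112.65+107, 14.20+12) = Gamma(219.65, 26.20).
SD = √α/β = √219.65/26.20 = 0.5657.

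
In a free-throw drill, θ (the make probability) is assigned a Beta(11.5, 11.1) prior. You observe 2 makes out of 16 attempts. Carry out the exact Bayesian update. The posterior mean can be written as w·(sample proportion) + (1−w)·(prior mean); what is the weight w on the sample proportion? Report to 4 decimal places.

0.4145

The Beta prior is conjugate to a Binomial/Bernoulli likelihood; the update adds successes to α and failures to β.
Posterior mean = (α₀+k)/(α₀+β₀+n) = [n/(α₀+β₀+n)]·(k/n) + [(α₀+β₀)/(α₀+β₀+n)]·α₀/(α₀+β₀), so only n and the prior enter the weight.
The weight on the data is w = n/(α₀+β₀+n) = 16/(11.5+11.1+16) = 16/38.6 = 0.4145.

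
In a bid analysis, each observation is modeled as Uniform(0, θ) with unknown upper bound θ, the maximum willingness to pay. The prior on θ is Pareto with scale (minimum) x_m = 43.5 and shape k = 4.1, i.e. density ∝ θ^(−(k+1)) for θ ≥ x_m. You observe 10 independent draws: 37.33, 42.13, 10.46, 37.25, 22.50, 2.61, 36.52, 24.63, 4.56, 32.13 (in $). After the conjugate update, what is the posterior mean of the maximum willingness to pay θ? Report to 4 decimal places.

46.8206

A Pareto(scale x_m, shape k) prior on the upper bound θ of Uniform(0, θ) is conjugate: posterior is Pareto(max(x_m, max xᵢ), k + n).
Sample maximum = 42.13; prior scale x_m = 43.5 → posterior scale = max = 43.50.
Posterior shape = 4.1 + 10 = 14.1.
E[θ|data] = k·x_m/(k−1) = 14.1·43.50/13.1 = 46.8206.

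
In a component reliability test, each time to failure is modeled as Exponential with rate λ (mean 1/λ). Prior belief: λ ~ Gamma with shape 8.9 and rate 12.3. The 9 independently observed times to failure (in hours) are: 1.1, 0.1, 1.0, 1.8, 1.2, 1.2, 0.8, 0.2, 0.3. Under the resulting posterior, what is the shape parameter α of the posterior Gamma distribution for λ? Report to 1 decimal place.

With a Gamma(shape α, rate β) prior on the exponential rate λ, the posterior after n observations with total T = Σxᵢ is Gamma(α+n, β+T).
Sum of observations T = 7.7 hours; n = 9.
Posterior: Gamma(8.9+9, 12.3+7.7) = Gamma(17.9, 20.0).
Posterior α = 17.9.

17.9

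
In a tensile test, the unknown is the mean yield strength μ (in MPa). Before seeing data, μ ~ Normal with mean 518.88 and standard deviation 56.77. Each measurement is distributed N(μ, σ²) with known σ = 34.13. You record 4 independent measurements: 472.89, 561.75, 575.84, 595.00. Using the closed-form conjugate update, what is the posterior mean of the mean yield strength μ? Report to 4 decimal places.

548.6775

For Normal data with known variance σ², a Normal(μ₀, σ₀²) prior on μ is conjugate. Posterior precision = 1/σ₀² + n/σ²; posterior mean is the precision-weighted average of μ₀ and x̄.
Σxᵢ = 472.89 + 561.75 + 575.84 + 595.00 = 2205.48, so n·x̄ = 2205.48.
σ₀² = 56.77² = 3222.8329, σ² = 34.13² = 1164.8569; σ² + n·σ₀² = 1164.8569 + 4·3222.8329 = 14056.1885.
Posterior mean = (μ₀/σ₀² + n·x̄/σ²)/(1/σ₀² + n/σ²) = (σ²·μ₀ + σ₀²·n·x̄)/(σ² + n·σ₀²) = (1164.8569·518.88 + 3222.8329·2205.48)/14056.1885 = 7712314.452564/14056.1885 = 548.6775.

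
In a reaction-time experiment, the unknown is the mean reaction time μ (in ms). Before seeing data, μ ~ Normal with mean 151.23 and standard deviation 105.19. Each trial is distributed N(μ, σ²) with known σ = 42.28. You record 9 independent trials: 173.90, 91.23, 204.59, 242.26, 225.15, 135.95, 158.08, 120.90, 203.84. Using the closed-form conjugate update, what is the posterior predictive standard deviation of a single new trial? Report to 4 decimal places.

For Normal data with known variance σ², a Normal(μ₀, σ₀²) prior on μ is conjugate. Posterior precision = 1/σ₀² + n/σ²; posterior mean is the precision-weighted average of μ₀ and x̄.
σ₀² = 105.19² = 11064.9361, σ² = 42.28² = 1787.5984; σ² + n·σ₀² = 1787.5984 + 9·11064.9361 = 101372.0233.
Posterior precision = 1/σ₀² + n/σ² = 1/11064.9361 + 9/1787.5984 = (σ² + n·σ₀²)/(σ₀²σ²) = 101372.0233/(11064.9361·1787.5984); posterior variance σₙ² = σ₀²σ²/(σ² + n·σ₀²) = 11064.9361·1787.5984/101372.0233 = 195.119535.
Predictive variance for one new observation = σₙ² + σ² = 11064.9361·1787.5984/101372.0233 + 1787.5984 = σ²·(σ₀² + 101372.0233)/101372.0233 = 1787.5984·112436.9594/101372.0233 = 1982.717935; SD = √(1787.5984·112436.9594/101372.0233) = 44.5277.

44.5277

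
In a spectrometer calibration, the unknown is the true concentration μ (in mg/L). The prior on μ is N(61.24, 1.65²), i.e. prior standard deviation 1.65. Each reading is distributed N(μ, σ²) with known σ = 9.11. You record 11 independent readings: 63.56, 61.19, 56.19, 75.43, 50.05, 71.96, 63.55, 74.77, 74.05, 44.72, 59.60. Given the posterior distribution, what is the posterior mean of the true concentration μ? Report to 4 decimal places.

For Normal data with known variance σ², a Normal(μ₀, σ₀²) prior on μ is conjugate. Posterior precision = 1/σ₀² + n/σ²; posterior mean is the precision-weighted average of μ₀ and x̄.
Σxᵢ = 63.56 + 61.19 + 56.19 + 75.43 + 50.05 + 71.96 + 63.55 + 74.77 + 74.05 + 44.72 + 59.60 = 695.07, so n·x̄ = 695.07.
σ₀² = 1.65² = 2.7225, σ² = 9.11² = 82.9921; σ² + n·σ₀² = 82.9921 + 11·2.7225 = 112.9396.
Posterior mean = (μ₀/σ₀² + n·x̄/σ²)/(1/σ₀² + n/σ²) = (σ²·μ₀ + σ₀²·n·x̄)/(σ² + n·σ₀²) = (82.9921·61.24 + 2.7225·695.07)/112.9396 = 6974.764279/112.9396 = 61.7566.

61.7566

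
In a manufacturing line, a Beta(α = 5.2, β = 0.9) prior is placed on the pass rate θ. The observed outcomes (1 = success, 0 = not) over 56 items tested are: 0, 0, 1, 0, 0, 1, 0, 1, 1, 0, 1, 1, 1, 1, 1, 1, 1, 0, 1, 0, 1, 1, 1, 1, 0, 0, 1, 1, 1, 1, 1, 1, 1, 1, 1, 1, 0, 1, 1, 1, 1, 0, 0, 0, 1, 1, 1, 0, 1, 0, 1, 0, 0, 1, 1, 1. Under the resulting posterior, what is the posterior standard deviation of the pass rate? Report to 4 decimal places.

0.0579

The Beta prior is conjugate to a Binomial/Bernoulli likelihood; the update adds successes to α and failures to β.
Posterior: Beta(α+k, β+n−k) = Beta(5.2+38, 0.9+18) = Beta(43.2, 18.9).
Var = αβ/((α+β)²(α+β+1)) = 43.2·18.9/(62.1²·63.1) = 0.00335531; SD = √0.00335531 = 0.0579.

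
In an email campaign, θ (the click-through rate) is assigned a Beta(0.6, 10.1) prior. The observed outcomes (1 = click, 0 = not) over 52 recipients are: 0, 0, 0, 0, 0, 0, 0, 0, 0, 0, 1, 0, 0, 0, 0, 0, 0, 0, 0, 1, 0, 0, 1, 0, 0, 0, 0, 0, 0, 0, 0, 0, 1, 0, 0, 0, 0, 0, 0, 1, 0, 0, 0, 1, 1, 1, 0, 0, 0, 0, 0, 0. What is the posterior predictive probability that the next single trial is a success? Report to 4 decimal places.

0.1372

The Beta prior is conjugate to a Binomial/Bernoulli likelihood; the update adds successes to α and failures to β.
Posterior: Beta(α+k, β+n−k) = Beta(0.6+8, 10.1+44) = Beta(8.6, 54.1).
For a single future Bernoulli trial, P(success | data) = α/(α+β) = 0.1372.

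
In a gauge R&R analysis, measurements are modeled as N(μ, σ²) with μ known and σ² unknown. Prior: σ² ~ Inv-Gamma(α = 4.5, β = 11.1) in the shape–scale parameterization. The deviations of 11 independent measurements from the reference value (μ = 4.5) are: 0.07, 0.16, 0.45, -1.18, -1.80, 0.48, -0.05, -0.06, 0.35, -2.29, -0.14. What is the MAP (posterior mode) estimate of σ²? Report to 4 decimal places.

With known mean μ and an Inverse-Gamma(α, β) prior on σ², the Normal likelihood is conjugate: posterior is Inv-Gamma(α + n/2, β + Σ(xᵢ−μ)²/2).
Σ(xᵢ−μ)² = (0.07)² + (0.16)² + (0.45)² + (-1.18)² + (-1.80)² + (0.48)² + (-0.05)² + (-0.06)² + (0.35)² + (-2.29)² + (-0.14)² = 10.4881.
Posterior: Inv-Gamma(4.5 + 11/2, 11.1 + 10.4881/2) = Inv-Gamma(10.00, 16.34405).
Mode = β/(α+1) = 16.34405/11.00 = 1.4858.

1.4858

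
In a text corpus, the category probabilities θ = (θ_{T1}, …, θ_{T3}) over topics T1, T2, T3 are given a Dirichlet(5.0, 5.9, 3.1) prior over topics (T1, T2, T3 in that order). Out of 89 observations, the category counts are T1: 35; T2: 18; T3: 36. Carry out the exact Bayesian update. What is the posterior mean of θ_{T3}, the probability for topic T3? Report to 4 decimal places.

0.3796

The Dirichlet prior is conjugate to the Multinomial likelihood: each posterior αⱼ = prior αⱼ + observed count nⱼ.
Posterior concentration: (40.0, 23.9, 39.1), total = 103.0.
E[θ_{T3}|data] = α_{T3}/Σα = 39.1/103.0 = 0.3796.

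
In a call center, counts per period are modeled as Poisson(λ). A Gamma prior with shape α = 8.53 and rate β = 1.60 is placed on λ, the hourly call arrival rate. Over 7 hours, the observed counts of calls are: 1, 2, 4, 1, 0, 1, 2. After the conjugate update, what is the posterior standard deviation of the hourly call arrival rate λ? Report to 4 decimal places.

With a Gamma(shape α, rate β) prior, the Poisson likelihood is conjugate: the posterior is Gamma(α + ΣXᵢ, β + n).
Sum of counts S = 11 over n = 7 hours.
Posterior: Gamma(α+S, β+n) = Gamma(8.53+11, 1.60+7) = Gamma(19.53, 8.60).
SD = √α/β = √19.53/8.60 = 0.5139.

0.5139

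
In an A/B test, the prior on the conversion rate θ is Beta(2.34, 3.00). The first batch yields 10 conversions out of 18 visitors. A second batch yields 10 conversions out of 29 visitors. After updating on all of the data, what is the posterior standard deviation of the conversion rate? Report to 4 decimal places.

0.0677

The Beta prior is conjugate to a Binomial/Bernoulli likelihood; the update adds successes to α and failures to β.
After batch 1: Beta(2.34+10, 3.00+8) = Beta(12.34, 11.00).
After batch 2: Beta(12.34+10, 11.00+19) = Beta(22.34, 30.00).
Var = αβ/((α+β)²(α+β+1)) = 22.34·30.00/(52.34²·53.34) = 0.00458653; SD = √0.00458653 = 0.0677.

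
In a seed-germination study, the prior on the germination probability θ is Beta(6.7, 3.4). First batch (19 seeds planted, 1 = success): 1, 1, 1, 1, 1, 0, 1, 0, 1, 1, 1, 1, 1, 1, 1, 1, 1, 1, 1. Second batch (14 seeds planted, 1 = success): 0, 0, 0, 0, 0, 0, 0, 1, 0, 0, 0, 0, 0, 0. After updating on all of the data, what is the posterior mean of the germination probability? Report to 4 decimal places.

0.5731

The Beta prior is conjugate to a Binomial/Bernoulli likelihood; the update adds successes to α and failures to β.
After batch 1: Beta(6.7+17, 3.4+2) = Beta(23.7, 5.4).
After batch 2: Beta(23.7+1, 5.4+13) = Beta(24.7, 18.4).
Posterior mean = α/(α+β) = 24.7/43.1 = 0.5731.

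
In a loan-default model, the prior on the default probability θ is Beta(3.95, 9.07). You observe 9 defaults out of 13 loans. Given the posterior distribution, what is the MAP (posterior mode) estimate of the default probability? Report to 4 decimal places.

The Beta prior is conjugate to a Binomial/Bernoulli likelihood; the update adds successes to α and failures to β.
Posterior: Beta(α+k, β+n−k) = Beta(3.95+9, 9.07+4) = Beta(12.95, 13.07).
Mode of Beta(a,b) for a,b>1 is (a−1)/(a+b−2) = 11.95/24.02 = 0.4975.

0.4975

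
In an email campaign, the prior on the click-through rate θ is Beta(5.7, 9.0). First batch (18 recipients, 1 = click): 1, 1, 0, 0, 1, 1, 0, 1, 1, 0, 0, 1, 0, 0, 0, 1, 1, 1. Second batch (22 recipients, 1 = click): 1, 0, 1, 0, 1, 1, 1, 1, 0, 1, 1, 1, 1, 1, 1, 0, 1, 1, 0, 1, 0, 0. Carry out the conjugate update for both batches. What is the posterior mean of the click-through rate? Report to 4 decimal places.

0.5612

The Beta prior is conjugate to a Binomial/Bernoulli likelihood; the update adds successes to α and failures to β.
After batch 1: Beta(5.7+10, 9.0+8) = Beta(15.7, 17.0).
After batch 2: Beta(15.7+15, 17.0+7) = Beta(30.7, 24.0).
Posterior mean = α/(α+β) = 30.7/54.7 = 0.5612.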